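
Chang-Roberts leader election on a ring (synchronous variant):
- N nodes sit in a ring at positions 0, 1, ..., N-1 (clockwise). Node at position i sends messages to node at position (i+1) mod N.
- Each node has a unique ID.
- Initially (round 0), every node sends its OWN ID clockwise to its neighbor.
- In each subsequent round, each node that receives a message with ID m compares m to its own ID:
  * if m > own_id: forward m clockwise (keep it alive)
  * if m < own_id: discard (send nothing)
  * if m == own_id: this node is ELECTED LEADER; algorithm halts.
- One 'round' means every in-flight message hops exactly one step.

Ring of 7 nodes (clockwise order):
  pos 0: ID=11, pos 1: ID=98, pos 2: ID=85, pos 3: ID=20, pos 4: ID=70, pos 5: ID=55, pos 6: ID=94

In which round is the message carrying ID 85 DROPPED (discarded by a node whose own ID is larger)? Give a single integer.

Answer: 4

Derivation:
Round 1: pos1(id98) recv 11: drop; pos2(id85) recv 98: fwd; pos3(id20) recv 85: fwd; pos4(id70) recv 20: drop; pos5(id55) recv 70: fwd; pos6(id94) recv 55: drop; pos0(id11) recv 94: fwd
Round 2: pos3(id20) recv 98: fwd; pos4(id70) recv 85: fwd; pos6(id94) recv 70: drop; pos1(id98) recv 94: drop
Round 3: pos4(id70) recv 98: fwd; pos5(id55) recv 85: fwd
Round 4: pos5(id55) recv 98: fwd; pos6(id94) recv 85: drop
Round 5: pos6(id94) recv 98: fwd
Round 6: pos0(id11) recv 98: fwd
Round 7: pos1(id98) recv 98: ELECTED
Message ID 85 originates at pos 2; dropped at pos 6 in round 4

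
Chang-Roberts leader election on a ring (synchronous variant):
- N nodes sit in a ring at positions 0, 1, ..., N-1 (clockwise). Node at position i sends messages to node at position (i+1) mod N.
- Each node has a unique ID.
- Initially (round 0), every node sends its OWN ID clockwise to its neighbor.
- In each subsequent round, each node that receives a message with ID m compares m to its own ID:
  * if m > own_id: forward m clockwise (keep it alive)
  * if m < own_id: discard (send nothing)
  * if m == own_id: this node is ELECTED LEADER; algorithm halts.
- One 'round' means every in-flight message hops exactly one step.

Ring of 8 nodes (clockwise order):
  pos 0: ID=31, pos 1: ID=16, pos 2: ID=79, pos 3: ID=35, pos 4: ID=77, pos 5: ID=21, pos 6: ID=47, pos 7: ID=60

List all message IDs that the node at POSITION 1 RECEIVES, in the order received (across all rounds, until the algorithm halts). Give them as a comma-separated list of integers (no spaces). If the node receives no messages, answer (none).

Round 1: pos1(id16) recv 31: fwd; pos2(id79) recv 16: drop; pos3(id35) recv 79: fwd; pos4(id77) recv 35: drop; pos5(id21) recv 77: fwd; pos6(id47) recv 21: drop; pos7(id60) recv 47: drop; pos0(id31) recv 60: fwd
Round 2: pos2(id79) recv 31: drop; pos4(id77) recv 79: fwd; pos6(id47) recv 77: fwd; pos1(id16) recv 60: fwd
Round 3: pos5(id21) recv 79: fwd; pos7(id60) recv 77: fwd; pos2(id79) recv 60: drop
Round 4: pos6(id47) recv 79: fwd; pos0(id31) recv 77: fwd
Round 5: pos7(id60) recv 79: fwd; pos1(id16) recv 77: fwd
Round 6: pos0(id31) recv 79: fwd; pos2(id79) recv 77: drop
Round 7: pos1(id16) recv 79: fwd
Round 8: pos2(id79) recv 79: ELECTED

Answer: 31,60,77,79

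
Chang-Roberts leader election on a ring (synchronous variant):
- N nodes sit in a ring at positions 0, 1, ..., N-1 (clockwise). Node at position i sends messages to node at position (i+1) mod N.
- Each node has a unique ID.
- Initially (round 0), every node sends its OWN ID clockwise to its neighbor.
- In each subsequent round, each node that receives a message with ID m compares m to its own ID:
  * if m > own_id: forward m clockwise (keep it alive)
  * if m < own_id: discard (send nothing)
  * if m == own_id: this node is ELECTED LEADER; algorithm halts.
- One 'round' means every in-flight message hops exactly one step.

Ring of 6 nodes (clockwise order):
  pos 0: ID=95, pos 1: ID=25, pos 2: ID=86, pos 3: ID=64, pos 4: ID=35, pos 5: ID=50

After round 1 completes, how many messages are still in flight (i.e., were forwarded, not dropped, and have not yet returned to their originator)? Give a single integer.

Answer: 3

Derivation:
Round 1: pos1(id25) recv 95: fwd; pos2(id86) recv 25: drop; pos3(id64) recv 86: fwd; pos4(id35) recv 64: fwd; pos5(id50) recv 35: drop; pos0(id95) recv 50: drop
After round 1: 3 messages still in flight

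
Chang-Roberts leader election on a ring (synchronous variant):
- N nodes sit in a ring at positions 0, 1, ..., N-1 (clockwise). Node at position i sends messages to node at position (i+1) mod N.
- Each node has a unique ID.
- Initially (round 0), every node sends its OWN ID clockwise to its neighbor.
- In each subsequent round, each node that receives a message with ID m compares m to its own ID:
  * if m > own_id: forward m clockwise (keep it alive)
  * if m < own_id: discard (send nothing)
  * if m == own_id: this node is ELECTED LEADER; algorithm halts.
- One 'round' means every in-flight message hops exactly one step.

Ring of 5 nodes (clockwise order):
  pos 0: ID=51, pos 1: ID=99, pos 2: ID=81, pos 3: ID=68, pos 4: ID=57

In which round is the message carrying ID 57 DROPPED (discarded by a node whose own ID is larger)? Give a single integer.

Round 1: pos1(id99) recv 51: drop; pos2(id81) recv 99: fwd; pos3(id68) recv 81: fwd; pos4(id57) recv 68: fwd; pos0(id51) recv 57: fwd
Round 2: pos3(id68) recv 99: fwd; pos4(id57) recv 81: fwd; pos0(id51) recv 68: fwd; pos1(id99) recv 57: drop
Round 3: pos4(id57) recv 99: fwd; pos0(id51) recv 81: fwd; pos1(id99) recv 68: drop
Round 4: pos0(id51) recv 99: fwd; pos1(id99) recv 81: drop
Round 5: pos1(id99) recv 99: ELECTED
Message ID 57 originates at pos 4; dropped at pos 1 in round 2

Answer: 2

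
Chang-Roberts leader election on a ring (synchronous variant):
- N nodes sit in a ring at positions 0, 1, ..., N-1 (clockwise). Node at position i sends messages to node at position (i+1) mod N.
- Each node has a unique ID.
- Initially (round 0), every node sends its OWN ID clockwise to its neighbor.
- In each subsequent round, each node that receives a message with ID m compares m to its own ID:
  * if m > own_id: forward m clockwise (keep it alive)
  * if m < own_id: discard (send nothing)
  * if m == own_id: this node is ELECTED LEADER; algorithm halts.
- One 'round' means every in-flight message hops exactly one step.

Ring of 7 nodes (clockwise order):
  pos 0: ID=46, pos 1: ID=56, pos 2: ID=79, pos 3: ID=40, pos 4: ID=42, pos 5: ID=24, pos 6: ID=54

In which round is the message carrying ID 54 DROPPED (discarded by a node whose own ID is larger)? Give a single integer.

Answer: 2

Derivation:
Round 1: pos1(id56) recv 46: drop; pos2(id79) recv 56: drop; pos3(id40) recv 79: fwd; pos4(id42) recv 40: drop; pos5(id24) recv 42: fwd; pos6(id54) recv 24: drop; pos0(id46) recv 54: fwd
Round 2: pos4(id42) recv 79: fwd; pos6(id54) recv 42: drop; pos1(id56) recv 54: drop
Round 3: pos5(id24) recv 79: fwd
Round 4: pos6(id54) recv 79: fwd
Round 5: pos0(id46) recv 79: fwd
Round 6: pos1(id56) recv 79: fwd
Round 7: pos2(id79) recv 79: ELECTED
Message ID 54 originates at pos 6; dropped at pos 1 in round 2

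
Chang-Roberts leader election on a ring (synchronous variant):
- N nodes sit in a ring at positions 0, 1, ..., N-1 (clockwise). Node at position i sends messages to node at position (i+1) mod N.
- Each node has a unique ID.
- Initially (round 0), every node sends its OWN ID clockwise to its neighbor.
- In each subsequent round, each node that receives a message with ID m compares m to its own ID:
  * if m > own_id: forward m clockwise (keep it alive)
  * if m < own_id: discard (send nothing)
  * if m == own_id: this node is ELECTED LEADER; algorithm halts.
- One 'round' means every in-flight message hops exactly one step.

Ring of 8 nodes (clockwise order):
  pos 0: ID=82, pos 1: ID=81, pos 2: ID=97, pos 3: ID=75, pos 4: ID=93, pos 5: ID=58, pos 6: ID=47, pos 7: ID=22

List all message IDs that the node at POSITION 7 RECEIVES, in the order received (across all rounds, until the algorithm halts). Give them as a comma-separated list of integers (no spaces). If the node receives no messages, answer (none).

Round 1: pos1(id81) recv 82: fwd; pos2(id97) recv 81: drop; pos3(id75) recv 97: fwd; pos4(id93) recv 75: drop; pos5(id58) recv 93: fwd; pos6(id47) recv 58: fwd; pos7(id22) recv 47: fwd; pos0(id82) recv 22: drop
Round 2: pos2(id97) recv 82: drop; pos4(id93) recv 97: fwd; pos6(id47) recv 93: fwd; pos7(id22) recv 58: fwd; pos0(id82) recv 47: drop
Round 3: pos5(id58) recv 97: fwd; pos7(id22) recv 93: fwd; pos0(id82) recv 58: drop
Round 4: pos6(id47) recv 97: fwd; pos0(id82) recv 93: fwd
Round 5: pos7(id22) recv 97: fwd; pos1(id81) recv 93: fwd
Round 6: pos0(id82) recv 97: fwd; pos2(id97) recv 93: drop
Round 7: pos1(id81) recv 97: fwd
Round 8: pos2(id97) recv 97: ELECTED

Answer: 47,58,93,97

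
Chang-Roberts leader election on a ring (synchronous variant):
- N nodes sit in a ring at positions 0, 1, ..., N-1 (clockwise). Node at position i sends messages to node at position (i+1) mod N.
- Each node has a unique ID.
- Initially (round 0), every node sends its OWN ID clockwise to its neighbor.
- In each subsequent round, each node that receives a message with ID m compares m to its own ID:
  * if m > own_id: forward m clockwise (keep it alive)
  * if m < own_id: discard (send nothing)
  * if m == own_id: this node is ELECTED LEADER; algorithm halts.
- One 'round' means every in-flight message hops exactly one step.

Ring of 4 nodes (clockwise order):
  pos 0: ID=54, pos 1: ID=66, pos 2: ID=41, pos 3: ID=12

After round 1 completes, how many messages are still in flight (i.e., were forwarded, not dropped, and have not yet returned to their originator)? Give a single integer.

Answer: 2

Derivation:
Round 1: pos1(id66) recv 54: drop; pos2(id41) recv 66: fwd; pos3(id12) recv 41: fwd; pos0(id54) recv 12: drop
After round 1: 2 messages still in flight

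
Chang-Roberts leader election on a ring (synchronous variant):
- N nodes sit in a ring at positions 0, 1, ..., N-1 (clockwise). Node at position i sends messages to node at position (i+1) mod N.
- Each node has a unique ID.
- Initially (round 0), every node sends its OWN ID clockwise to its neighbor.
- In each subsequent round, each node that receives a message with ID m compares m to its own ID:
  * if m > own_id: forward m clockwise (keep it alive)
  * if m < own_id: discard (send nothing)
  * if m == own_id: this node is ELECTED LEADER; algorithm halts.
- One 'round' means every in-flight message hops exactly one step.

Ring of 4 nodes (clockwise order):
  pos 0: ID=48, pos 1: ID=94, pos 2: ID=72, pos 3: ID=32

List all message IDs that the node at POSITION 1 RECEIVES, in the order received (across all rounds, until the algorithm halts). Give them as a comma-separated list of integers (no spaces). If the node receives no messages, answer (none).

Round 1: pos1(id94) recv 48: drop; pos2(id72) recv 94: fwd; pos3(id32) recv 72: fwd; pos0(id48) recv 32: drop
Round 2: pos3(id32) recv 94: fwd; pos0(id48) recv 72: fwd
Round 3: pos0(id48) recv 94: fwd; pos1(id94) recv 72: drop
Round 4: pos1(id94) recv 94: ELECTED

Answer: 48,72,94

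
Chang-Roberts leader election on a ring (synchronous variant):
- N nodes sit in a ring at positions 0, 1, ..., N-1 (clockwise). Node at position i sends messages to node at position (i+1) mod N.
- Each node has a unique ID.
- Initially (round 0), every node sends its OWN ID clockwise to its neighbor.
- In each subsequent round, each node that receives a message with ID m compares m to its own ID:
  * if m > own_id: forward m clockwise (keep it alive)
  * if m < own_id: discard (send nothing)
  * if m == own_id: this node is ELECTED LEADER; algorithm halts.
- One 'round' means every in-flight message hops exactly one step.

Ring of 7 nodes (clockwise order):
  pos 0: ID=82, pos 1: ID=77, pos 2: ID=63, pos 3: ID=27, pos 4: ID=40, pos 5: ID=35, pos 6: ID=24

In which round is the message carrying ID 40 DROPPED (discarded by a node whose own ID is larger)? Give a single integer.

Round 1: pos1(id77) recv 82: fwd; pos2(id63) recv 77: fwd; pos3(id27) recv 63: fwd; pos4(id40) recv 27: drop; pos5(id35) recv 40: fwd; pos6(id24) recv 35: fwd; pos0(id82) recv 24: drop
Round 2: pos2(id63) recv 82: fwd; pos3(id27) recv 77: fwd; pos4(id40) recv 63: fwd; pos6(id24) recv 40: fwd; pos0(id82) recv 35: drop
Round 3: pos3(id27) recv 82: fwd; pos4(id40) recv 77: fwd; pos5(id35) recv 63: fwd; pos0(id82) recv 40: drop
Round 4: pos4(id40) recv 82: fwd; pos5(id35) recv 77: fwd; pos6(id24) recv 63: fwd
Round 5: pos5(id35) recv 82: fwd; pos6(id24) recv 77: fwd; pos0(id82) recv 63: drop
Round 6: pos6(id24) recv 82: fwd; pos0(id82) recv 77: drop
Round 7: pos0(id82) recv 82: ELECTED
Message ID 40 originates at pos 4; dropped at pos 0 in round 3

Answer: 3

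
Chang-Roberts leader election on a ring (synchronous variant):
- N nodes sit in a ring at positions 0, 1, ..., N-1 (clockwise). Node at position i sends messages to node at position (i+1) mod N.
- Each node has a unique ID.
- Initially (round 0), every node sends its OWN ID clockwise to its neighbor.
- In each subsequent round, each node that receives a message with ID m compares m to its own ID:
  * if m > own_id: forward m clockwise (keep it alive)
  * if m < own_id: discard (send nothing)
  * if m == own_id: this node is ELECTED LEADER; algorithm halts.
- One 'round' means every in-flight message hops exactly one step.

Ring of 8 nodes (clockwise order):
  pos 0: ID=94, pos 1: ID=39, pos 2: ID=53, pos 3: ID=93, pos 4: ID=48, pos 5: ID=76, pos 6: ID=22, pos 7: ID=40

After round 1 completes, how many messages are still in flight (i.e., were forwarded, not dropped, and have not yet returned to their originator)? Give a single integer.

Answer: 3

Derivation:
Round 1: pos1(id39) recv 94: fwd; pos2(id53) recv 39: drop; pos3(id93) recv 53: drop; pos4(id48) recv 93: fwd; pos5(id76) recv 48: drop; pos6(id22) recv 76: fwd; pos7(id40) recv 22: drop; pos0(id94) recv 40: drop
After round 1: 3 messages still in flight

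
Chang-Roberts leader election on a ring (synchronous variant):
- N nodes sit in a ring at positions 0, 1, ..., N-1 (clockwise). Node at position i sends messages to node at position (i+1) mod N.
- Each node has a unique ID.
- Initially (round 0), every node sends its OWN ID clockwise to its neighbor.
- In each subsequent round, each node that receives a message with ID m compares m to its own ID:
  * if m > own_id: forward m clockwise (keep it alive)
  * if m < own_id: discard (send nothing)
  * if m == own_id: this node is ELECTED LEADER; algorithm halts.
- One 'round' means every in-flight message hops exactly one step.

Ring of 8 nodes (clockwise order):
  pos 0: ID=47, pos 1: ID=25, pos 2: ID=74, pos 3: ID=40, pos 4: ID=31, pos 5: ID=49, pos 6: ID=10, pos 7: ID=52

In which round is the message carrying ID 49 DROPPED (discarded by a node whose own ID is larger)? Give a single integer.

Answer: 2

Derivation:
Round 1: pos1(id25) recv 47: fwd; pos2(id74) recv 25: drop; pos3(id40) recv 74: fwd; pos4(id31) recv 40: fwd; pos5(id49) recv 31: drop; pos6(id10) recv 49: fwd; pos7(id52) recv 10: drop; pos0(id47) recv 52: fwd
Round 2: pos2(id74) recv 47: drop; pos4(id31) recv 74: fwd; pos5(id49) recv 40: drop; pos7(id52) recv 49: drop; pos1(id25) recv 52: fwd
Round 3: pos5(id49) recv 74: fwd; pos2(id74) recv 52: drop
Round 4: pos6(id10) recv 74: fwd
Round 5: pos7(id52) recv 74: fwd
Round 6: pos0(id47) recv 74: fwd
Round 7: pos1(id25) recv 74: fwd
Round 8: pos2(id74) recv 74: ELECTED
Message ID 49 originates at pos 5; dropped at pos 7 in round 2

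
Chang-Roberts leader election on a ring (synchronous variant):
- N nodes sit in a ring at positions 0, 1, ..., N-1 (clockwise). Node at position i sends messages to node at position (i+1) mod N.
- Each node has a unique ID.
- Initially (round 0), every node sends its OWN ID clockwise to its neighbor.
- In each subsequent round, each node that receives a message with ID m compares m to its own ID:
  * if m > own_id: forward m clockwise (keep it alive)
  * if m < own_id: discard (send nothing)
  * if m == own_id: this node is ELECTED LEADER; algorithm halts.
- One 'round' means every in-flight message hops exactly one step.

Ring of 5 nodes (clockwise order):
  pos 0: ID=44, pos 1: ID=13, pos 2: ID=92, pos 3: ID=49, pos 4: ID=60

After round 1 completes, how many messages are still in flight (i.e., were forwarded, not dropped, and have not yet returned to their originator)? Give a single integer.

Round 1: pos1(id13) recv 44: fwd; pos2(id92) recv 13: drop; pos3(id49) recv 92: fwd; pos4(id60) recv 49: drop; pos0(id44) recv 60: fwd
After round 1: 3 messages still in flight

Answer: 3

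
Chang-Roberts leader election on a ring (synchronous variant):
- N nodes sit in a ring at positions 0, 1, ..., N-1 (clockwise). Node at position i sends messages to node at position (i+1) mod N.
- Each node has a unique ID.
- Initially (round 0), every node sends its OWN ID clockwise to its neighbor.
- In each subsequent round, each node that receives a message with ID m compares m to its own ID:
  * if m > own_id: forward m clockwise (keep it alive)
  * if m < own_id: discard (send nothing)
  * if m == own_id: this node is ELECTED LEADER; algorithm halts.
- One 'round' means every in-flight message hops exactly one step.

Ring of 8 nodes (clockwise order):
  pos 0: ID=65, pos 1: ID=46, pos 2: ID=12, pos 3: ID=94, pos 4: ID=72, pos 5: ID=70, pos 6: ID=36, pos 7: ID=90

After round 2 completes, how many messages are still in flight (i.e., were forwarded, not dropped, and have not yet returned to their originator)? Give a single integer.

Round 1: pos1(id46) recv 65: fwd; pos2(id12) recv 46: fwd; pos3(id94) recv 12: drop; pos4(id72) recv 94: fwd; pos5(id70) recv 72: fwd; pos6(id36) recv 70: fwd; pos7(id90) recv 36: drop; pos0(id65) recv 90: fwd
Round 2: pos2(id12) recv 65: fwd; pos3(id94) recv 46: drop; pos5(id70) recv 94: fwd; pos6(id36) recv 72: fwd; pos7(id90) recv 70: drop; pos1(id46) recv 90: fwd
After round 2: 4 messages still in flight

Answer: 4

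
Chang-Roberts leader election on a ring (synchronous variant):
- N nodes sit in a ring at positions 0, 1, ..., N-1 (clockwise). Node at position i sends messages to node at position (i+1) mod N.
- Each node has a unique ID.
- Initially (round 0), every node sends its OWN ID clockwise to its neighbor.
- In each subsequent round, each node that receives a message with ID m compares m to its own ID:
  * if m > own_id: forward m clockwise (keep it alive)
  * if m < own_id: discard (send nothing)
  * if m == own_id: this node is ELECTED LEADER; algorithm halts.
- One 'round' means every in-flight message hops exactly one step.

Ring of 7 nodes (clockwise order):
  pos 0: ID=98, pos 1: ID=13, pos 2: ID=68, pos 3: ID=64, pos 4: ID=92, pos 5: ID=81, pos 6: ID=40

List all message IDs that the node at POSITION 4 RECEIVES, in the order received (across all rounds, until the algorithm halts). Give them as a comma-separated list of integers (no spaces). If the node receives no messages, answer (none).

Round 1: pos1(id13) recv 98: fwd; pos2(id68) recv 13: drop; pos3(id64) recv 68: fwd; pos4(id92) recv 64: drop; pos5(id81) recv 92: fwd; pos6(id40) recv 81: fwd; pos0(id98) recv 40: drop
Round 2: pos2(id68) recv 98: fwd; pos4(id92) recv 68: drop; pos6(id40) recv 92: fwd; pos0(id98) recv 81: drop
Round 3: pos3(id64) recv 98: fwd; pos0(id98) recv 92: drop
Round 4: pos4(id92) recv 98: fwd
Round 5: pos5(id81) recv 98: fwd
Round 6: pos6(id40) recv 98: fwd
Round 7: pos0(id98) recv 98: ELECTED

Answer: 64,68,98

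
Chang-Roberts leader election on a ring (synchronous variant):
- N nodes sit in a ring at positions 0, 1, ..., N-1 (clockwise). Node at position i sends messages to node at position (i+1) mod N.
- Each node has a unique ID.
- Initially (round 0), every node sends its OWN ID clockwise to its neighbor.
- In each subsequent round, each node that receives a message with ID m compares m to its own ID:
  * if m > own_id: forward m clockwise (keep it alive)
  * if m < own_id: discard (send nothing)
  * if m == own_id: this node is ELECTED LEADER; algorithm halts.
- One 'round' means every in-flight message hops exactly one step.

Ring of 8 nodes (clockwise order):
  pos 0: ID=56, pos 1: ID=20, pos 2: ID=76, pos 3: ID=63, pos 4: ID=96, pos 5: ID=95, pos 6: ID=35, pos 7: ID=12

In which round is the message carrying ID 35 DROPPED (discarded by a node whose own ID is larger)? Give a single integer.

Round 1: pos1(id20) recv 56: fwd; pos2(id76) recv 20: drop; pos3(id63) recv 76: fwd; pos4(id96) recv 63: drop; pos5(id95) recv 96: fwd; pos6(id35) recv 95: fwd; pos7(id12) recv 35: fwd; pos0(id56) recv 12: drop
Round 2: pos2(id76) recv 56: drop; pos4(id96) recv 76: drop; pos6(id35) recv 96: fwd; pos7(id12) recv 95: fwd; pos0(id56) recv 35: drop
Round 3: pos7(id12) recv 96: fwd; pos0(id56) recv 95: fwd
Round 4: pos0(id56) recv 96: fwd; pos1(id20) recv 95: fwd
Round 5: pos1(id20) recv 96: fwd; pos2(id76) recv 95: fwd
Round 6: pos2(id76) recv 96: fwd; pos3(id63) recv 95: fwd
Round 7: pos3(id63) recv 96: fwd; pos4(id96) recv 95: drop
Round 8: pos4(id96) recv 96: ELECTED
Message ID 35 originates at pos 6; dropped at pos 0 in round 2

Answer: 2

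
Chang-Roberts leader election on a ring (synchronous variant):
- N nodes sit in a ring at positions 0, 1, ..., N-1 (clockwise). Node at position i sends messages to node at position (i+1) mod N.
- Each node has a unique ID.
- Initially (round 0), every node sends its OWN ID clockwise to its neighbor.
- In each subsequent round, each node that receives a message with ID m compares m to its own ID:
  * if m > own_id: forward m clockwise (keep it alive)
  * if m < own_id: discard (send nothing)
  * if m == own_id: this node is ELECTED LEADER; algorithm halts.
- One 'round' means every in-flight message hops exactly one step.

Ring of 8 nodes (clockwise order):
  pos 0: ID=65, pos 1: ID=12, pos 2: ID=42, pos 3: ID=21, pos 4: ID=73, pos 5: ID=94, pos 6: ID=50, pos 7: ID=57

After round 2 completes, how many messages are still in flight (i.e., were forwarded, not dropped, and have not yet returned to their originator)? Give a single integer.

Answer: 2

Derivation:
Round 1: pos1(id12) recv 65: fwd; pos2(id42) recv 12: drop; pos3(id21) recv 42: fwd; pos4(id73) recv 21: drop; pos5(id94) recv 73: drop; pos6(id50) recv 94: fwd; pos7(id57) recv 50: drop; pos0(id65) recv 57: drop
Round 2: pos2(id42) recv 65: fwd; pos4(id73) recv 42: drop; pos7(id57) recv 94: fwd
After round 2: 2 messages still in flight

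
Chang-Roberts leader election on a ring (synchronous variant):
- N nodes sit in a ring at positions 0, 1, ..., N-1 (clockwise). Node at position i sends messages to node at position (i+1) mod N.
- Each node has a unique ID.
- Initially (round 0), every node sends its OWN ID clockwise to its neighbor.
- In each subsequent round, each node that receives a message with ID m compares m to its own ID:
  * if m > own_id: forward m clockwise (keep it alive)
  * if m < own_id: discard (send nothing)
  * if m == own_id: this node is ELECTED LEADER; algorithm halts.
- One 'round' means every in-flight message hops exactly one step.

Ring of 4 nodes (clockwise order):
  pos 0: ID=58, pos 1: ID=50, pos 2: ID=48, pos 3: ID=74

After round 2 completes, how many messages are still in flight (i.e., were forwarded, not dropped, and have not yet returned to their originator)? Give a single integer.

Answer: 2

Derivation:
Round 1: pos1(id50) recv 58: fwd; pos2(id48) recv 50: fwd; pos3(id74) recv 48: drop; pos0(id58) recv 74: fwd
Round 2: pos2(id48) recv 58: fwd; pos3(id74) recv 50: drop; pos1(id50) recv 74: fwd
After round 2: 2 messages still in flight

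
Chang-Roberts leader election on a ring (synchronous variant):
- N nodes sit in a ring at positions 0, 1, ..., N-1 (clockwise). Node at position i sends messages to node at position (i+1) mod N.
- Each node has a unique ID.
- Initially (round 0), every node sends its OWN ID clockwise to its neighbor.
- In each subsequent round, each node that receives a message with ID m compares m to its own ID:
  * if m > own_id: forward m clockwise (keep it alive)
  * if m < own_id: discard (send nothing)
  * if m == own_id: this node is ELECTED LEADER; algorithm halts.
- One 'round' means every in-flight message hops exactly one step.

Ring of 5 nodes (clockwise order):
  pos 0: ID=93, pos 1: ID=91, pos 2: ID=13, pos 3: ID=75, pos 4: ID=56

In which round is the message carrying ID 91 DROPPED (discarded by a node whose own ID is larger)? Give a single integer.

Round 1: pos1(id91) recv 93: fwd; pos2(id13) recv 91: fwd; pos3(id75) recv 13: drop; pos4(id56) recv 75: fwd; pos0(id93) recv 56: drop
Round 2: pos2(id13) recv 93: fwd; pos3(id75) recv 91: fwd; pos0(id93) recv 75: drop
Round 3: pos3(id75) recv 93: fwd; pos4(id56) recv 91: fwd
Round 4: pos4(id56) recv 93: fwd; pos0(id93) recv 91: drop
Round 5: pos0(id93) recv 93: ELECTED
Message ID 91 originates at pos 1; dropped at pos 0 in round 4

Answer: 4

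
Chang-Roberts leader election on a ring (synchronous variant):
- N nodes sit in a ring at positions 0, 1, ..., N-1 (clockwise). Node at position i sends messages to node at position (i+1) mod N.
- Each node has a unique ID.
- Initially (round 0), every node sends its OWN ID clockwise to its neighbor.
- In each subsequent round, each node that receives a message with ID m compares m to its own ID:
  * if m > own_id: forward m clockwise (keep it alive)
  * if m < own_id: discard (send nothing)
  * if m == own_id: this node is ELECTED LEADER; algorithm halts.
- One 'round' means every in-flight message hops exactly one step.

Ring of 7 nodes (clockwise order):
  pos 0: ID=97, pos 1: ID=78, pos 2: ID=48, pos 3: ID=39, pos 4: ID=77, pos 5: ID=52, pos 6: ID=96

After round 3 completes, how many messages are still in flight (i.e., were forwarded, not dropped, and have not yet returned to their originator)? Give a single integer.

Answer: 2

Derivation:
Round 1: pos1(id78) recv 97: fwd; pos2(id48) recv 78: fwd; pos3(id39) recv 48: fwd; pos4(id77) recv 39: drop; pos5(id52) recv 77: fwd; pos6(id96) recv 52: drop; pos0(id97) recv 96: drop
Round 2: pos2(id48) recv 97: fwd; pos3(id39) recv 78: fwd; pos4(id77) recv 48: drop; pos6(id96) recv 77: drop
Round 3: pos3(id39) recv 97: fwd; pos4(id77) recv 78: fwd
After round 3: 2 messages still in flight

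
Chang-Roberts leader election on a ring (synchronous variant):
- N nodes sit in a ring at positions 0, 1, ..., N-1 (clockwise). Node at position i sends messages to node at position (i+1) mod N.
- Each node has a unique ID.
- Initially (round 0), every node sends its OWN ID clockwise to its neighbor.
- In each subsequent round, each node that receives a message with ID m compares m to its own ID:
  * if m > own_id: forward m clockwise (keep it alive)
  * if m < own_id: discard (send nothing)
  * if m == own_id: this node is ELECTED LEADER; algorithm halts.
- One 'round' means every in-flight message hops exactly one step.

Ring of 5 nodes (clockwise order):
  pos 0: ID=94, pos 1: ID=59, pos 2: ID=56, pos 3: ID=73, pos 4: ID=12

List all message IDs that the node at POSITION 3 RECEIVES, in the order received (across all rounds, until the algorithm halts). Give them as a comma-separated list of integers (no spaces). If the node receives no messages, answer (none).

Answer: 56,59,94

Derivation:
Round 1: pos1(id59) recv 94: fwd; pos2(id56) recv 59: fwd; pos3(id73) recv 56: drop; pos4(id12) recv 73: fwd; pos0(id94) recv 12: drop
Round 2: pos2(id56) recv 94: fwd; pos3(id73) recv 59: drop; pos0(id94) recv 73: drop
Round 3: pos3(id73) recv 94: fwd
Round 4: pos4(id12) recv 94: fwd
Round 5: pos0(id94) recv 94: ELECTED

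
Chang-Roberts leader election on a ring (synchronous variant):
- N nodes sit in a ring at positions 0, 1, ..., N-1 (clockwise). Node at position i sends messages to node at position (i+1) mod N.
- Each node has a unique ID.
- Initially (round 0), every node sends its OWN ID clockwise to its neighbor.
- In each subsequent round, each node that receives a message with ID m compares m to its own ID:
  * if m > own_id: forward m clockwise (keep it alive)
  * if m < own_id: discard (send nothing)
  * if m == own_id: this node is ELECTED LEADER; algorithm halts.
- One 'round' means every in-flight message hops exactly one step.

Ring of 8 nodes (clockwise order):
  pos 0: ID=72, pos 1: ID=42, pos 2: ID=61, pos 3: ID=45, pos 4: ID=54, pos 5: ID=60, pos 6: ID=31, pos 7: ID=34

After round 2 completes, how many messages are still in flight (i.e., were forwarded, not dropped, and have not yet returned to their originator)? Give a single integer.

Round 1: pos1(id42) recv 72: fwd; pos2(id61) recv 42: drop; pos3(id45) recv 61: fwd; pos4(id54) recv 45: drop; pos5(id60) recv 54: drop; pos6(id31) recv 60: fwd; pos7(id34) recv 31: drop; pos0(id72) recv 34: drop
Round 2: pos2(id61) recv 72: fwd; pos4(id54) recv 61: fwd; pos7(id34) recv 60: fwd
After round 2: 3 messages still in flight

Answer: 3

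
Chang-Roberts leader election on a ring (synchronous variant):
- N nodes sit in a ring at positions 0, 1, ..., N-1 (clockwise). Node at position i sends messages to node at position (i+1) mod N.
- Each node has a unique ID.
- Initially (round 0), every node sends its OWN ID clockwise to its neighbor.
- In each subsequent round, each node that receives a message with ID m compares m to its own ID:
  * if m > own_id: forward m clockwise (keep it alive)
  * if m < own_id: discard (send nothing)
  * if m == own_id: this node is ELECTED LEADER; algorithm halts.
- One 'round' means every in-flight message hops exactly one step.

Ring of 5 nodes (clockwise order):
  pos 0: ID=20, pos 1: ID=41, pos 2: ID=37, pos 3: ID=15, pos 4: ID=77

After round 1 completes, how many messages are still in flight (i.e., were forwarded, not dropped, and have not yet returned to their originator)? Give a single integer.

Round 1: pos1(id41) recv 20: drop; pos2(id37) recv 41: fwd; pos3(id15) recv 37: fwd; pos4(id77) recv 15: drop; pos0(id20) recv 77: fwd
After round 1: 3 messages still in flight

Answer: 3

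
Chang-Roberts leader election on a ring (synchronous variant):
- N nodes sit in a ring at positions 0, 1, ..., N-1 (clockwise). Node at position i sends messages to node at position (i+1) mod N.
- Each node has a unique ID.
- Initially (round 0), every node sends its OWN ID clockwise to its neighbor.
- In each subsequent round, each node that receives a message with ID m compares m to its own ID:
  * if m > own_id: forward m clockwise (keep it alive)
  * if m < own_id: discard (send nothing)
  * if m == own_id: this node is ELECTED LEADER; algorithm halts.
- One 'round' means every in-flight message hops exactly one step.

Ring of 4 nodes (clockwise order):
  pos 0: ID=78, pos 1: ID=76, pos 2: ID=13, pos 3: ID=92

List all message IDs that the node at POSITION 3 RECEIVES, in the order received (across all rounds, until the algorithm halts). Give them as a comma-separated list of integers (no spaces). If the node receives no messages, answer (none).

Round 1: pos1(id76) recv 78: fwd; pos2(id13) recv 76: fwd; pos3(id92) recv 13: drop; pos0(id78) recv 92: fwd
Round 2: pos2(id13) recv 78: fwd; pos3(id92) recv 76: drop; pos1(id76) recv 92: fwd
Round 3: pos3(id92) recv 78: drop; pos2(id13) recv 92: fwd
Round 4: pos3(id92) recv 92: ELECTED

Answer: 13,76,78,92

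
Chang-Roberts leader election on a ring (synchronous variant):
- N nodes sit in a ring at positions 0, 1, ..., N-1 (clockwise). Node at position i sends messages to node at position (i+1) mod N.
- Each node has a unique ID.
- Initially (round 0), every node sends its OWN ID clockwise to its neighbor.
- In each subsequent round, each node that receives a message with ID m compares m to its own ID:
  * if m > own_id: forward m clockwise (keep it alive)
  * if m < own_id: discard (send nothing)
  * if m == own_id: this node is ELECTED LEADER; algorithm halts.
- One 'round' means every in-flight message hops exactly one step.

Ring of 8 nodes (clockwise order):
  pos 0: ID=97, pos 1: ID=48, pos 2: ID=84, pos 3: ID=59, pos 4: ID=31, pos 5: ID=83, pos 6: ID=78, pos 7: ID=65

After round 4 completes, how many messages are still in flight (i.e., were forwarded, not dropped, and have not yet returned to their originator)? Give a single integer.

Answer: 2

Derivation:
Round 1: pos1(id48) recv 97: fwd; pos2(id84) recv 48: drop; pos3(id59) recv 84: fwd; pos4(id31) recv 59: fwd; pos5(id83) recv 31: drop; pos6(id78) recv 83: fwd; pos7(id65) recv 78: fwd; pos0(id97) recv 65: drop
Round 2: pos2(id84) recv 97: fwd; pos4(id31) recv 84: fwd; pos5(id83) recv 59: drop; pos7(id65) recv 83: fwd; pos0(id97) recv 78: drop
Round 3: pos3(id59) recv 97: fwd; pos5(id83) recv 84: fwd; pos0(id97) recv 83: drop
Round 4: pos4(id31) recv 97: fwd; pos6(id78) recv 84: fwd
After round 4: 2 messages still in flight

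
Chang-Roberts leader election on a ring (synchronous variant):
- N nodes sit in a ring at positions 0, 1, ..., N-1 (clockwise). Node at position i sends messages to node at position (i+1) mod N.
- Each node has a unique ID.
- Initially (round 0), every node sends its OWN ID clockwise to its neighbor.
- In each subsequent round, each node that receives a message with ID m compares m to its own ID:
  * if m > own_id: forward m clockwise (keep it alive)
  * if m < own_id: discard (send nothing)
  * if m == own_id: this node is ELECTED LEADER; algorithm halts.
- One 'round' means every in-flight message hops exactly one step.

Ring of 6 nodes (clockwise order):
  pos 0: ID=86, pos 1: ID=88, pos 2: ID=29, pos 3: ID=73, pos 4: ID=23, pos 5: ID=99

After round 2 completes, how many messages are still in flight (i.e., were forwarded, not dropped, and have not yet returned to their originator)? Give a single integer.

Round 1: pos1(id88) recv 86: drop; pos2(id29) recv 88: fwd; pos3(id73) recv 29: drop; pos4(id23) recv 73: fwd; pos5(id99) recv 23: drop; pos0(id86) recv 99: fwd
Round 2: pos3(id73) recv 88: fwd; pos5(id99) recv 73: drop; pos1(id88) recv 99: fwd
After round 2: 2 messages still in flight

Answer: 2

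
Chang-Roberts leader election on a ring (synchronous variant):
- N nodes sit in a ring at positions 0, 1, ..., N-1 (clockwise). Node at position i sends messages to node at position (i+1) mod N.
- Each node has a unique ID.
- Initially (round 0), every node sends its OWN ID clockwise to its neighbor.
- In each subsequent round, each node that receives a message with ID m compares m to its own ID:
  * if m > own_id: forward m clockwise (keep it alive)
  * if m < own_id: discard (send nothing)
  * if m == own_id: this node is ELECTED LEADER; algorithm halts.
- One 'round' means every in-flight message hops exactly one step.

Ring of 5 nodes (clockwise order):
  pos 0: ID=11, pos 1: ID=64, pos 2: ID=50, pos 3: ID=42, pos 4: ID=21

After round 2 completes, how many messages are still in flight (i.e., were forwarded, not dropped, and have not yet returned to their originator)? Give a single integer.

Answer: 3

Derivation:
Round 1: pos1(id64) recv 11: drop; pos2(id50) recv 64: fwd; pos3(id42) recv 50: fwd; pos4(id21) recv 42: fwd; pos0(id11) recv 21: fwd
Round 2: pos3(id42) recv 64: fwd; pos4(id21) recv 50: fwd; pos0(id11) recv 42: fwd; pos1(id64) recv 21: drop
After round 2: 3 messages still in flight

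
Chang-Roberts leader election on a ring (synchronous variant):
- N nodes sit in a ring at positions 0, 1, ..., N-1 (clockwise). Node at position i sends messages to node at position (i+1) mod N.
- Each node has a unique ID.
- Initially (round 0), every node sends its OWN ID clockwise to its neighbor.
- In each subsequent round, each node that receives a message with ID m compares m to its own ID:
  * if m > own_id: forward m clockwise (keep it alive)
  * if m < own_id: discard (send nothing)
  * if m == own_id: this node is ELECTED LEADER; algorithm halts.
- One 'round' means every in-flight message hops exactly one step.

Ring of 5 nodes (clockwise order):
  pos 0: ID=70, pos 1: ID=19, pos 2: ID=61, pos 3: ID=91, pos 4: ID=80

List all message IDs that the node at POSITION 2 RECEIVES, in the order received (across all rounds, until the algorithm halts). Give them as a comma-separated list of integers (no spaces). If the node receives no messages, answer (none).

Answer: 19,70,80,91

Derivation:
Round 1: pos1(id19) recv 70: fwd; pos2(id61) recv 19: drop; pos3(id91) recv 61: drop; pos4(id80) recv 91: fwd; pos0(id70) recv 80: fwd
Round 2: pos2(id61) recv 70: fwd; pos0(id70) recv 91: fwd; pos1(id19) recv 80: fwd
Round 3: pos3(id91) recv 70: drop; pos1(id19) recv 91: fwd; pos2(id61) recv 80: fwd
Round 4: pos2(id61) recv 91: fwd; pos3(id91) recv 80: drop
Round 5: pos3(id91) recv 91: ELECTED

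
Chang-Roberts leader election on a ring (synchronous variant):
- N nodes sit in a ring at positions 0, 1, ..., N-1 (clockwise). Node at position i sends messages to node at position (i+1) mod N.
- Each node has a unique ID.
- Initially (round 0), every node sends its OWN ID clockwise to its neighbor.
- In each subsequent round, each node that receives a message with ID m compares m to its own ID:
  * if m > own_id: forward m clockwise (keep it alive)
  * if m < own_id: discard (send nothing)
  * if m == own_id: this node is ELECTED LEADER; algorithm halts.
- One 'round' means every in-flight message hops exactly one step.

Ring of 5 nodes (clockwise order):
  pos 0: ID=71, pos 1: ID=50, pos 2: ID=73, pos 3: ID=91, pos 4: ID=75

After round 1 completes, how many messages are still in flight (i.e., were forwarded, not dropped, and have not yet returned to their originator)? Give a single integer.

Round 1: pos1(id50) recv 71: fwd; pos2(id73) recv 50: drop; pos3(id91) recv 73: drop; pos4(id75) recv 91: fwd; pos0(id71) recv 75: fwd
After round 1: 3 messages still in flight

Answer: 3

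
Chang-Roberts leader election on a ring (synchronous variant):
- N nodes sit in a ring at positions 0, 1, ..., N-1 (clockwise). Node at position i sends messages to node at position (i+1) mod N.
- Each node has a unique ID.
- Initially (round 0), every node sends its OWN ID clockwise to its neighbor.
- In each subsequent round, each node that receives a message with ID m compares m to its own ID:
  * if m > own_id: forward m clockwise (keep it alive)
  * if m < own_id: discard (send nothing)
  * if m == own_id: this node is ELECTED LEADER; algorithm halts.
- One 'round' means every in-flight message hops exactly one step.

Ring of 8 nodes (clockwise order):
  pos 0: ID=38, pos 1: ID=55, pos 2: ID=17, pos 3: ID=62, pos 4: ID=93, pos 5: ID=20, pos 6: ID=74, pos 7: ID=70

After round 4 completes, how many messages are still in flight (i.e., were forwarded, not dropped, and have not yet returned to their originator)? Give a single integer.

Round 1: pos1(id55) recv 38: drop; pos2(id17) recv 55: fwd; pos3(id62) recv 17: drop; pos4(id93) recv 62: drop; pos5(id20) recv 93: fwd; pos6(id74) recv 20: drop; pos7(id70) recv 74: fwd; pos0(id38) recv 70: fwd
Round 2: pos3(id62) recv 55: drop; pos6(id74) recv 93: fwd; pos0(id38) recv 74: fwd; pos1(id55) recv 70: fwd
Round 3: pos7(id70) recv 93: fwd; pos1(id55) recv 74: fwd; pos2(id17) recv 70: fwd
Round 4: pos0(id38) recv 93: fwd; pos2(id17) recv 74: fwd; pos3(id62) recv 70: fwd
After round 4: 3 messages still in flight

Answer: 3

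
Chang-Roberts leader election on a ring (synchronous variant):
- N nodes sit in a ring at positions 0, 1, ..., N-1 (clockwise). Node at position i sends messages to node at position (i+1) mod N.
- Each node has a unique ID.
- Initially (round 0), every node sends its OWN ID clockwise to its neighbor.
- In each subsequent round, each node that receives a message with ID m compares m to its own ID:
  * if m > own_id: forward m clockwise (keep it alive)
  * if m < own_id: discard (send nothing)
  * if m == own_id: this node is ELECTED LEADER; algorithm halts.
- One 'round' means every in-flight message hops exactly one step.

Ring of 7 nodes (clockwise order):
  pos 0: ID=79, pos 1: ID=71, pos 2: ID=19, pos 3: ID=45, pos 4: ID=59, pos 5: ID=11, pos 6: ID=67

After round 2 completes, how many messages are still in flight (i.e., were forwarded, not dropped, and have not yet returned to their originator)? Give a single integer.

Answer: 2

Derivation:
Round 1: pos1(id71) recv 79: fwd; pos2(id19) recv 71: fwd; pos3(id45) recv 19: drop; pos4(id59) recv 45: drop; pos5(id11) recv 59: fwd; pos6(id67) recv 11: drop; pos0(id79) recv 67: drop
Round 2: pos2(id19) recv 79: fwd; pos3(id45) recv 71: fwd; pos6(id67) recv 59: drop
After round 2: 2 messages still in flight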